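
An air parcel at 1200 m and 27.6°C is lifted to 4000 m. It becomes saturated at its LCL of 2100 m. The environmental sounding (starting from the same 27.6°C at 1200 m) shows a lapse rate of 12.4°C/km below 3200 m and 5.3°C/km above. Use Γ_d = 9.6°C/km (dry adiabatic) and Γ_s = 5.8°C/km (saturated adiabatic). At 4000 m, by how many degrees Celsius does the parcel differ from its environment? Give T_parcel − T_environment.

Parcel:
  Dry to 2100 m: -9.6 × 0.9 km = -8.64°C, so T = 18.96°C.
  Saturated to 4000 m: -5.8 × 1.9 km = -11.02°C, so T = 7.94°C.
Environment:
  Environment, lower layer to 3200 m: -12.4 × 2 km = -24.8°C, so T = 2.8°C.
  Environment, upper layer to 4000 m: -5.3 × 0.8 km = -4.24°C, so T = -1.44°C.
T_parcel − T_env = 7.94 − (-1.44) = +9.38°C

+9.38°C (parcel warmer than environment)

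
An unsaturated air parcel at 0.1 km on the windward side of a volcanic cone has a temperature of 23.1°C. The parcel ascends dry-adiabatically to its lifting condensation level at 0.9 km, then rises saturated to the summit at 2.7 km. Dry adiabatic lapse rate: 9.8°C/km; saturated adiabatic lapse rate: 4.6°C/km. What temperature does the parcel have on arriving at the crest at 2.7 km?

100 → 900 m (dry, 9.8°C/km): ΔT = -9.8 × 0.8 = -7.84°C → T = 15.26°C
900 → 2700 m (saturated, 4.6°C/km): ΔT = -4.6 × 1.8 = -8.28°C → T = 6.98°C

6.98°C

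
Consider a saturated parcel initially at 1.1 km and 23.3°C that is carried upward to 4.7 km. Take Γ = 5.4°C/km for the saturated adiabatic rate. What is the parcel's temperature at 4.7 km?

3.86°C

From 1100 m to 4700 m (saturated adiabatic): cools by 5.4 × 3.6 = 19.44°C, giving 3.86°C.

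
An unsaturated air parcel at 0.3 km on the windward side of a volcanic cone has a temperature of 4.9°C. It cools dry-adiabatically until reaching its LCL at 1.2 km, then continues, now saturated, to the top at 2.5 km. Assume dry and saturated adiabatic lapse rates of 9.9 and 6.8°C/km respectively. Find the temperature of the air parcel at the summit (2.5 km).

-12.85°C

From 300 m to 1200 m (dry): cools by 9.9 × 0.9 = 8.91°C, giving -4.01°C.
From 1200 m to 2500 m (saturated): cools by 6.8 × 1.3 = 8.84°C, giving -12.85°C.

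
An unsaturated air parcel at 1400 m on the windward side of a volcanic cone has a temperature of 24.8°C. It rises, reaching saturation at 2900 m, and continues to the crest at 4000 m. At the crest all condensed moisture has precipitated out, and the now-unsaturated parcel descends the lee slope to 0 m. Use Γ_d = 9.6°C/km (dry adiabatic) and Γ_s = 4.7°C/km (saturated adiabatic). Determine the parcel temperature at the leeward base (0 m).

43.63°C

Dry to 2900 m: -9.6 × 1.5 km = -14.4°C, so T = 10.4°C.
Saturated to 4000 m: -4.7 × 1.1 km = -5.17°C, so T = 5.23°C.
Dry descent to 0 m: +9.6 × 4 km = +38.4°C, so T = 43.63°C.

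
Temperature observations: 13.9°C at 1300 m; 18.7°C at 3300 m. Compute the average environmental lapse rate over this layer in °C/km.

Γ = −ΔT/Δz = (13.9 − 18.7) / (3300 − 1300) m
  = -4.8°C / 2 km = -2.4°C/km

-2.4°C/km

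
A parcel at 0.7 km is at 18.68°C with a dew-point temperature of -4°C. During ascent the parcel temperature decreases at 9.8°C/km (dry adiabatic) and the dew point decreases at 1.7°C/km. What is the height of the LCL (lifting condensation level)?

T and T_d converge at 9.8 − 1.7 = 8.1°C per km
Height above start = (18.68 − (-4)) / 8.1 = 2.8 km
LCL altitude = 700 m + 2800 m = 3500 m

3.5 km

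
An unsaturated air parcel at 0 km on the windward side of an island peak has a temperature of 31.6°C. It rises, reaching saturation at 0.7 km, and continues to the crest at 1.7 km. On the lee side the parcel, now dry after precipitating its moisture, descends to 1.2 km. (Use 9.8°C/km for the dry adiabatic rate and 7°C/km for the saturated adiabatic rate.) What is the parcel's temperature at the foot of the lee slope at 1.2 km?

22.64°C

From 0 m to 700 m (dry): cools by 9.8 × 0.7 = 6.86°C, giving 24.74°C.
From 700 m to 1700 m (saturated): cools by 7 × 1 = 7°C, giving 17.74°C.
From 1700 m to 1200 m (dry descent): warms by 9.8 × 0.5 = 4.9°C, giving 22.64°C.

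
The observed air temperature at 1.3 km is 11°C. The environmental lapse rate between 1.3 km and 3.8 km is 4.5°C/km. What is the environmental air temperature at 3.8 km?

-0.25°C

1300 → 3800 m (environmental, 4.5°C/km): ΔT = -4.5 × 2.5 = -11.25°C → T = -0.25°C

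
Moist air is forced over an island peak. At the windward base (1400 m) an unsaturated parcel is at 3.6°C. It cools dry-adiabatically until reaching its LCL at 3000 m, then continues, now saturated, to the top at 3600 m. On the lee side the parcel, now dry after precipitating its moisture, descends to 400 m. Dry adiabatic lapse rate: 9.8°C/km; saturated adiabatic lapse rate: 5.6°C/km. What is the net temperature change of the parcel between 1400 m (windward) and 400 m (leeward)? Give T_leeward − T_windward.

+12.32°C

1400 → 3000 m (dry, 9.8°C/km): ΔT = -9.8 × 1.6 = -15.68°C → T = -12.08°C
3000 → 3600 m (saturated, 5.6°C/km): ΔT = -5.6 × 0.6 = -3.36°C → T = -15.44°C
3600 → 400 m (dry descent, 9.8°C/km): ΔT = +9.8 × 3.2 = +31.36°C → T = 15.92°C
Net change vs windward start: 15.92 − 3.6 = +12.32°C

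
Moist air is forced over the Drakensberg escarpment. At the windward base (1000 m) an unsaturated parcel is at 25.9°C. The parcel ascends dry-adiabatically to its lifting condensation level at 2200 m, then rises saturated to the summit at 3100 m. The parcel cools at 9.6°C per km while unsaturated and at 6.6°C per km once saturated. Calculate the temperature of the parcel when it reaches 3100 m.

From 1000 m to 2200 m (dry): cools by 9.6 × 1.2 = 11.52°C, giving 14.38°C.
From 2200 m to 3100 m (saturated): cools by 6.6 × 0.9 = 5.94°C, giving 8.44°C.

8.44°C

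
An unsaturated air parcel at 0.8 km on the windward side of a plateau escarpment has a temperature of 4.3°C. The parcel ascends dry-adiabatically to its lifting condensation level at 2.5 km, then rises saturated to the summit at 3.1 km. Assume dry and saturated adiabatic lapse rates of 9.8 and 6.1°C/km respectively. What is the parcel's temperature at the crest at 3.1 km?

From 800 m to 2500 m (dry): cools by 9.8 × 1.7 = 16.66°C, giving -12.36°C.
From 2500 m to 3100 m (saturated): cools by 6.1 × 0.6 = 3.66°C, giving -16.02°C.

-16.02°C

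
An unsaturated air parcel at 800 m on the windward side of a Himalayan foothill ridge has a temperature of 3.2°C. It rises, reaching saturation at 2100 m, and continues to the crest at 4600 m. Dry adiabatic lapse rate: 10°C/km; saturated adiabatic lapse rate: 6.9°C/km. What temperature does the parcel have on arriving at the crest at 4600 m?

From 800 m to 2100 m (dry): cools by 10 × 1.3 = 13°C, giving -9.8°C.
From 2100 m to 4600 m (saturated): cools by 6.9 × 2.5 = 17.25°C, giving -27.05°C.

-27.05°C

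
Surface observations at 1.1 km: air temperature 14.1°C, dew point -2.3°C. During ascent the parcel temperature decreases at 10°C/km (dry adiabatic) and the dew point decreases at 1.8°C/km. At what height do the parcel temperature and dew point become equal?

T and T_d converge at 10 − 1.8 = 8.2°C per km
Height above start = (14.1 − (-2.3)) / 8.2 = 2 km
LCL altitude = 1100 m + 2000 m = 3100 m

3.1 km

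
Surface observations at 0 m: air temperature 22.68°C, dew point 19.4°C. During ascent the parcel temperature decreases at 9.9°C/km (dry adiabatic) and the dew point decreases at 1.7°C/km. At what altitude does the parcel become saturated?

400 m

T and T_d converge at 9.9 − 1.7 = 8.2°C per km
Height above start = (22.68 − 19.4) / 8.2 = 0.4 km
LCL altitude = 0 m + 400 m = 400 m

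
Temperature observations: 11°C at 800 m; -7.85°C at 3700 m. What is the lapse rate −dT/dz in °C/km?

Γ = −ΔT/Δz = (11 − (-7.85)) / (3700 − 800) m
  = 18.85°C / 2.9 km = 6.5°C/km

6.5°C/km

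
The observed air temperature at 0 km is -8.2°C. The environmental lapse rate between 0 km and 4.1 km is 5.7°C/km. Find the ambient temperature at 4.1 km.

-31.57°C

0–4100 m, environmental: Δz = 4.1 km ⇒ ΔT = -23.37°C; T = -31.57°C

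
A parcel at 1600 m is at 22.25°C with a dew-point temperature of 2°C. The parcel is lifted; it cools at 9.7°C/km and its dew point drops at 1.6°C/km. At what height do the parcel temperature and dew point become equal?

4100 m

T and T_d converge at 9.7 − 1.6 = 8.1°C per km
Height above start = (22.25 − 2) / 8.1 = 2.5 km
LCL altitude = 1600 m + 2500 m = 4100 m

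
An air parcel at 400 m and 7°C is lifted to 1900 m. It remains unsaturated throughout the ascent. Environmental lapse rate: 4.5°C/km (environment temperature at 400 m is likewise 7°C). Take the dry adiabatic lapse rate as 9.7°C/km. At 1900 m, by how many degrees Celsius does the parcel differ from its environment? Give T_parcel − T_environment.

Parcel:
  400–1900 m, dry: Δz = 1.5 km ⇒ ΔT = -14.55°C; T = -7.55°C
Environment:
  400–1900 m, environment: Δz = 1.5 km ⇒ ΔT = -6.75°C; T = 0.25°C
T_parcel − T_env = -7.55 − 0.25 = -7.8°C

-7.8°C (parcel cooler than environment)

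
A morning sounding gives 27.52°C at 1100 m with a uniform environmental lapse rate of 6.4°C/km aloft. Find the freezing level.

Height above start = (27.52 − 0) / 6.4 = 4.3 km
Altitude = 1100 m + 4300 m = 5400 m

5400 m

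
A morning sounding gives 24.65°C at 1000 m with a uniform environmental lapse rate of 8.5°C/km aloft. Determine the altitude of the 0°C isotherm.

Height above start = (24.65 − 0) / 8.5 = 2.9 km
Altitude = 1000 m + 2900 m = 3900 m

3900 m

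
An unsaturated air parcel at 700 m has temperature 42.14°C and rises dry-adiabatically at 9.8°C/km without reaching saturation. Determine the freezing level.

5000 m

Height above start = (42.14 − 0) / 9.8 = 4.3 km
Altitude = 700 m + 4300 m = 5000 m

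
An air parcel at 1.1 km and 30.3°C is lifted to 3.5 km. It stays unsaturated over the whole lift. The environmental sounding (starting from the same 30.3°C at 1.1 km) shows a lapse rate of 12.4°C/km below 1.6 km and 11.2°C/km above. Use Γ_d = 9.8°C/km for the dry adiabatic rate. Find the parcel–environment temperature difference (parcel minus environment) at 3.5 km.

+3.96°C (parcel warmer than environment)

Parcel:
  From 1100 m to 3500 m (dry): cools by 9.8 × 2.4 = 23.52°C, giving 6.78°C.
Environment:
  From 1100 m to 1600 m (environment, lower layer): cools by 12.4 × 0.5 = 6.2°C, giving 24.1°C.
  From 1600 m to 3500 m (environment, upper layer): cools by 11.2 × 1.9 = 21.28°C, giving 2.82°C.
T_parcel − T_env = 6.78 − 2.82 = +3.96°C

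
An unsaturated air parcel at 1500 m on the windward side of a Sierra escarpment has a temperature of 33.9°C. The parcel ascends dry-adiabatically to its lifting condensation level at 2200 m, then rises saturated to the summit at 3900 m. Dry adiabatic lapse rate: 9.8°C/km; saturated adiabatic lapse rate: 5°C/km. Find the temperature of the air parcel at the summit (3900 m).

18.54°C

1500 → 2200 m (dry, 9.8°C/km): ΔT = -9.8 × 0.7 = -6.86°C → T = 27.04°C
2200 → 3900 m (saturated, 5°C/km): ΔT = -5 × 1.7 = -8.5°C → T = 18.54°C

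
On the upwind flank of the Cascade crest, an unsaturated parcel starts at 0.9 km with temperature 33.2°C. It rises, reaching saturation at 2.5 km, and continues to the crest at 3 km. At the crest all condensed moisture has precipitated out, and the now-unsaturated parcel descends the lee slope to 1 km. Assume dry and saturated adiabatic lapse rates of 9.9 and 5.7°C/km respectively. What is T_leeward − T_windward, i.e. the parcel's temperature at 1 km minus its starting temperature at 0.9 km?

900 → 2500 m (dry, 9.9°C/km): ΔT = -9.9 × 1.6 = -15.84°C → T = 17.36°C
2500 → 3000 m (saturated, 5.7°C/km): ΔT = -5.7 × 0.5 = -2.85°C → T = 14.51°C
3000 → 1000 m (dry descent, 9.9°C/km): ΔT = +9.9 × 2 = +19.8°C → T = 34.31°C
Net change vs windward start: 34.31 − 33.2 = +1.11°C

+1.11°C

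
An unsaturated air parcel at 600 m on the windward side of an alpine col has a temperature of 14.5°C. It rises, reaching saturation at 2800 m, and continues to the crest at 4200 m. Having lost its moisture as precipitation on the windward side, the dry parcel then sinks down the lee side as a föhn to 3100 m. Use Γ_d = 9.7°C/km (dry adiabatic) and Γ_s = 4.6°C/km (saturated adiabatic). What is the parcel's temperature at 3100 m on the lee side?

600 → 2800 m (dry, 9.7°C/km): ΔT = -9.7 × 2.2 = -21.34°C → T = -6.84°C
2800 → 4200 m (saturated, 4.6°C/km): ΔT = -4.6 × 1.4 = -6.44°C → T = -13.28°C
4200 → 3100 m (dry descent, 9.7°C/km): ΔT = +9.7 × 1.1 = +10.67°C → T = -2.61°C

-2.61°C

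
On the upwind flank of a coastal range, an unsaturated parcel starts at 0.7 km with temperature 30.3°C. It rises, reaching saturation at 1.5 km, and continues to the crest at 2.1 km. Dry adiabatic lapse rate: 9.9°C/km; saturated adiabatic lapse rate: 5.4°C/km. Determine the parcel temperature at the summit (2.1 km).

700–1500 m, dry: Δz = 0.8 km ⇒ ΔT = -7.92°C; T = 22.38°C
1500–2100 m, saturated: Δz = 0.6 km ⇒ ΔT = -3.24°C; T = 19.14°C

19.14°C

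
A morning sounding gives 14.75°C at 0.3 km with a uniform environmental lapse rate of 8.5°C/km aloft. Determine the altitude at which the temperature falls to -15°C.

3.8 km

Height above start = (14.75 − (-15)) / 8.5 = 3.5 km
Altitude = 300 m + 3500 m = 3800 m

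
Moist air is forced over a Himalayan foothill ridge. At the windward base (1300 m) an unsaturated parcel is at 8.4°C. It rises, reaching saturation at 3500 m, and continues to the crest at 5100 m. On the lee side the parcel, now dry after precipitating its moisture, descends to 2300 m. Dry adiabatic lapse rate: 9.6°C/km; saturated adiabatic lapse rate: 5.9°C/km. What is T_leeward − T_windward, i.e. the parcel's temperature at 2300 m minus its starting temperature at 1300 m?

Dry to 3500 m: -9.6 × 2.2 km = -21.12°C, so T = -12.72°C.
Saturated to 5100 m: -5.9 × 1.6 km = -9.44°C, so T = -22.16°C.
Dry descent to 2300 m: +9.6 × 2.8 km = +26.88°C, so T = 4.72°C.
Net change vs windward start: 4.72 − 8.4 = -3.68°C

-3.68°C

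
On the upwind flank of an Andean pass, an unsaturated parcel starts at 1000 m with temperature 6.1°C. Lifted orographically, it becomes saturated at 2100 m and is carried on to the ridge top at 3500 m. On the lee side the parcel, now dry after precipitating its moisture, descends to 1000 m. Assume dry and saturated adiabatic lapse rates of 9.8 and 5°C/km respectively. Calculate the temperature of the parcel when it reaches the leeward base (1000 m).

12.82°C

Dry to 2100 m: -9.8 × 1.1 km = -10.78°C, so T = -4.68°C.
Saturated to 3500 m: -5 × 1.4 km = -7°C, so T = -11.68°C.
Dry descent to 1000 m: +9.8 × 2.5 km = +24.5°C, so T = 12.82°C.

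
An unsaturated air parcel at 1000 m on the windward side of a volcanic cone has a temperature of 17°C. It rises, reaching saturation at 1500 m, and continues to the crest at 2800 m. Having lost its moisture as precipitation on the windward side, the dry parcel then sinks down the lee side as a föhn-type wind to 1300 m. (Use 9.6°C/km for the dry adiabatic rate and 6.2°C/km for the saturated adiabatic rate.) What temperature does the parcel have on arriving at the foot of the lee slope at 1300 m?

From 1000 m to 1500 m (dry): cools by 9.6 × 0.5 = 4.8°C, giving 12.2°C.
From 1500 m to 2800 m (saturated): cools by 6.2 × 1.3 = 8.06°C, giving 4.14°C.
From 2800 m to 1300 m (dry descent): warms by 9.6 × 1.5 = 14.4°C, giving 18.54°C.

18.54°C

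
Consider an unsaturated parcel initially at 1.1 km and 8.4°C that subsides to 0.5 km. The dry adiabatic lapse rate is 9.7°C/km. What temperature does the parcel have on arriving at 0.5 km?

Dry adiabatic to 500 m: +9.7 × 0.6 km = +5.82°C, so T = 14.22°C.

14.22°C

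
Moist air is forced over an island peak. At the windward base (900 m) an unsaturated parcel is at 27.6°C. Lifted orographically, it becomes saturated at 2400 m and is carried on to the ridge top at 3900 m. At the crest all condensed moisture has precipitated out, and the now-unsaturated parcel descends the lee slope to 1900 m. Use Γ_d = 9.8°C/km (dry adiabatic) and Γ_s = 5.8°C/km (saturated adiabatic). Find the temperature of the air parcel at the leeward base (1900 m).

23.8°C

900–2400 m, dry: Δz = 1.5 km ⇒ ΔT = -14.7°C; T = 12.9°C
2400–3900 m, saturated: Δz = 1.5 km ⇒ ΔT = -8.7°C; T = 4.2°C
3900–1900 m, dry descent: Δz = 2 km ⇒ ΔT = +19.6°C; T = 23.8°C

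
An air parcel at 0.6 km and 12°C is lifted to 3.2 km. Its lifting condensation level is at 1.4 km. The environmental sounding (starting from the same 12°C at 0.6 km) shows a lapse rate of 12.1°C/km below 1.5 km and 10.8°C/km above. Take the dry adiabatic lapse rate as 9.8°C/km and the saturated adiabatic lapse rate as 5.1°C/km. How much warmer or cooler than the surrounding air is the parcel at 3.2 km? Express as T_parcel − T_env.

+12.23°C (parcel warmer than environment)

Parcel:
  600–1400 m, dry: Δz = 0.8 km ⇒ ΔT = -7.84°C; T = 4.16°C
  1400–3200 m, saturated: Δz = 1.8 km ⇒ ΔT = -9.18°C; T = -5.02°C
Environment:
  600–1500 m, environment, lower layer: Δz = 0.9 km ⇒ ΔT = -10.89°C; T = 1.11°C
  1500–3200 m, environment, upper layer: Δz = 1.7 km ⇒ ΔT = -18.36°C; T = -17.25°C
T_parcel − T_env = -5.02 − (-17.25) = +12.23°C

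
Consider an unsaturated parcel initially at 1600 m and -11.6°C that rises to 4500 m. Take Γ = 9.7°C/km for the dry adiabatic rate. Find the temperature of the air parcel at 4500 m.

1600 → 4500 m (dry adiabatic, 9.7°C/km): ΔT = -9.7 × 2.9 = -28.13°C → T = -39.73°C

-39.73°C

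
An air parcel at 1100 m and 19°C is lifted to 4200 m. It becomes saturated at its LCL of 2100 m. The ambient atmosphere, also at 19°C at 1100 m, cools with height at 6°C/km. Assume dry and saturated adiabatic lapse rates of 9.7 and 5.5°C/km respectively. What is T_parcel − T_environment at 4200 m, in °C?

Parcel:
  1100–2100 m, dry: Δz = 1 km ⇒ ΔT = -9.7°C; T = 9.3°C
  2100–4200 m, saturated: Δz = 2.1 km ⇒ ΔT = -11.55°C; T = -2.25°C
Environment:
  1100–4200 m, environment: Δz = 3.1 km ⇒ ΔT = -18.6°C; T = 0.4°C
T_parcel − T_env = -2.25 − 0.4 = -2.65°C

-2.65°C (parcel cooler than environment)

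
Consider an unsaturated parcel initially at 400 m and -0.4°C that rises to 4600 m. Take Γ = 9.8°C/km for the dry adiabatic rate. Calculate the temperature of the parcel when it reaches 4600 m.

-41.56°C

400–4600 m, dry adiabatic: Δz = 4.2 km ⇒ ΔT = -41.16°C; T = -41.56°C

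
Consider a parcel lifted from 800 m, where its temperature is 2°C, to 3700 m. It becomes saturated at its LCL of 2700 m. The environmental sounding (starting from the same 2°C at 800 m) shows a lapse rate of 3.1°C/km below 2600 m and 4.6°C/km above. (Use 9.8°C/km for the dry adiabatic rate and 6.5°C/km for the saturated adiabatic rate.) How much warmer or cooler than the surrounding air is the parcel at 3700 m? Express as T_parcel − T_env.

Parcel:
  Dry to 2700 m: -9.8 × 1.9 km = -18.62°C, so T = -16.62°C.
  Saturated to 3700 m: -6.5 × 1 km = -6.5°C, so T = -23.12°C.
Environment:
  Environment, lower layer to 2600 m: -3.1 × 1.8 km = -5.58°C, so T = -3.58°C.
  Environment, upper layer to 3700 m: -4.6 × 1.1 km = -5.06°C, so T = -8.64°C.
T_parcel − T_env = -23.12 − (-8.64) = -14.48°C

-14.48°C (parcel cooler than environment)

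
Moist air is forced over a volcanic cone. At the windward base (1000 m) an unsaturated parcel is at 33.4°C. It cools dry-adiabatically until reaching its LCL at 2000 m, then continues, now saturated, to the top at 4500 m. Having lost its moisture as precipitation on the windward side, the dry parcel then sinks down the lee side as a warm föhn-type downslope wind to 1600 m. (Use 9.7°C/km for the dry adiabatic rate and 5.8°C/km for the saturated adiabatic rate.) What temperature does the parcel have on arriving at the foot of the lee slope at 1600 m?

From 1000 m to 2000 m (dry): cools by 9.7 × 1 = 9.7°C, giving 23.7°C.
From 2000 m to 4500 m (saturated): cools by 5.8 × 2.5 = 14.5°C, giving 9.2°C.
From 4500 m to 1600 m (dry descent): warms by 9.7 × 2.9 = 28.13°C, giving 37.33°C.

37.33°C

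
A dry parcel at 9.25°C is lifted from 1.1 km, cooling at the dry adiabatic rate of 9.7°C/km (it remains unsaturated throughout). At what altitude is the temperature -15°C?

Height above start = (9.25 − (-15)) / 9.7 = 2.5 km
Altitude = 1100 m + 2500 m = 3600 m

3.6 km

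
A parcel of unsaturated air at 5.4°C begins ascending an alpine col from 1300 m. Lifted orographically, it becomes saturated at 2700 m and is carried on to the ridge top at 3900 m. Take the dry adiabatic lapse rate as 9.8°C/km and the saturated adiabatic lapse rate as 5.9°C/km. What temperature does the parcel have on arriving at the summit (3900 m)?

1300 → 2700 m (dry, 9.8°C/km): ΔT = -9.8 × 1.4 = -13.72°C → T = -8.32°C
2700 → 3900 m (saturated, 5.9°C/km): ΔT = -5.9 × 1.2 = -7.08°C → T = -15.4°C

-15.4°C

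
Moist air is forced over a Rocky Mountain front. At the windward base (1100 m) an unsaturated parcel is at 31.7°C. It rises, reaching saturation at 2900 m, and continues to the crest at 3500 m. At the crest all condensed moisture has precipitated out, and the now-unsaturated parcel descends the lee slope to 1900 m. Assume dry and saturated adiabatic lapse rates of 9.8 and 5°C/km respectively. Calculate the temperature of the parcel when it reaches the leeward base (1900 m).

1100 → 2900 m (dry, 9.8°C/km): ΔT = -9.8 × 1.8 = -17.64°C → T = 14.06°C
2900 → 3500 m (saturated, 5°C/km): ΔT = -5 × 0.6 = -3°C → T = 11.06°C
3500 → 1900 m (dry descent, 9.8°C/km): ΔT = +9.8 × 1.6 = +15.68°C → T = 26.74°C

26.74°C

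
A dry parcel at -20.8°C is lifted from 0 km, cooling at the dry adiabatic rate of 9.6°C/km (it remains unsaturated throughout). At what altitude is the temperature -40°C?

2 km

Height above start = (-20.8 − (-40)) / 9.6 = 2 km
Altitude = 0 m + 2000 m = 2000 m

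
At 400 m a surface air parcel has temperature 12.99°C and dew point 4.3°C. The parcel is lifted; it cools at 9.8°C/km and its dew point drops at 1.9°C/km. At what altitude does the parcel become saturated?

T and T_d converge at 9.8 − 1.9 = 7.9°C per km
Height above start = (12.99 − 4.3) / 7.9 = 1.1 km
LCL altitude = 400 m + 1100 m = 1500 m

1500 m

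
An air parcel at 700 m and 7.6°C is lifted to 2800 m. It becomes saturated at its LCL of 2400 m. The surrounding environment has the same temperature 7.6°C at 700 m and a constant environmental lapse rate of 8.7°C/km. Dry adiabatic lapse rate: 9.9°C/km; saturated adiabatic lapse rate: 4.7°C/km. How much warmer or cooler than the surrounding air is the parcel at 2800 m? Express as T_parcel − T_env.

Parcel:
  700–2400 m, dry: Δz = 1.7 km ⇒ ΔT = -16.83°C; T = -9.23°C
  2400–2800 m, saturated: Δz = 0.4 km ⇒ ΔT = -1.88°C; T = -11.11°C
Environment:
  700–2800 m, environment: Δz = 2.1 km ⇒ ΔT = -18.27°C; T = -10.67°C
T_parcel − T_env = -11.11 − (-10.67) = -0.44°C

-0.44°C (parcel cooler than environment)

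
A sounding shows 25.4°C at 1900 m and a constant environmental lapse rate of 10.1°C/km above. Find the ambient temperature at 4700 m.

-2.88°C

Environmental to 4700 m: -10.1 × 2.8 km = -28.28°C, so T = -2.88°C.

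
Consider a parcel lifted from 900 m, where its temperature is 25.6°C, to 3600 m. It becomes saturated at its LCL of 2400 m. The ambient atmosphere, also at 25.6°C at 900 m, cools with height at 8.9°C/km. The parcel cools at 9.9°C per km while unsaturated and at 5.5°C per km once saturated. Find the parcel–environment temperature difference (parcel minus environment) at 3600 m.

Parcel:
  900–2400 m, dry: Δz = 1.5 km ⇒ ΔT = -14.85°C; T = 10.75°C
  2400–3600 m, saturated: Δz = 1.2 km ⇒ ΔT = -6.6°C; T = 4.15°C
Environment:
  900–3600 m, environment: Δz = 2.7 km ⇒ ΔT = -24.03°C; T = 1.57°C
T_parcel − T_env = 4.15 − 1.57 = +2.58°C

+2.58°C (parcel warmer than environment)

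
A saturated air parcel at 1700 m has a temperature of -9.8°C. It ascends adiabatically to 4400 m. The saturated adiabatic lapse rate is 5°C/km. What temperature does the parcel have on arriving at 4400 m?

-23.3°C

1700–4400 m, saturated adiabatic: Δz = 2.7 km ⇒ ΔT = -13.5°C; T = -23.3°C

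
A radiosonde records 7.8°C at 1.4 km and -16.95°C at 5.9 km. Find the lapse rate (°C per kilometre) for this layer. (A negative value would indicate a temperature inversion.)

Γ = −ΔT/Δz = (7.8 − (-16.95)) / (5900 − 1400) m
  = 24.75°C / 4.5 km = 5.5°C/km

5.5°C/km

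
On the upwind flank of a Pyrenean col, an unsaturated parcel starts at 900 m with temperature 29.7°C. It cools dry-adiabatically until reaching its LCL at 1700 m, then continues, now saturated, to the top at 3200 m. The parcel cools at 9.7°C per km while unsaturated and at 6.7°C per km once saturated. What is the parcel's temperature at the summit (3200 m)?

11.89°C

From 900 m to 1700 m (dry): cools by 9.7 × 0.8 = 7.76°C, giving 21.94°C.
From 1700 m to 3200 m (saturated): cools by 6.7 × 1.5 = 10.05°C, giving 11.89°C.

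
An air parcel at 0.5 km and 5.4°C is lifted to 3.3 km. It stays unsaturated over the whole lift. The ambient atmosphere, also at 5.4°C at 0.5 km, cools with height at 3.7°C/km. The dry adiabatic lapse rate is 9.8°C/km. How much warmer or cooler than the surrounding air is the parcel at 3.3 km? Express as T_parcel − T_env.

-17.08°C (parcel cooler than environment)

Parcel:
  Dry to 3300 m: -9.8 × 2.8 km = -27.44°C, so T = -22.04°C.
Environment:
  Environment to 3300 m: -3.7 × 2.8 km = -10.36°C, so T = -4.96°C.
T_parcel − T_env = -22.04 − (-4.96) = -17.08°C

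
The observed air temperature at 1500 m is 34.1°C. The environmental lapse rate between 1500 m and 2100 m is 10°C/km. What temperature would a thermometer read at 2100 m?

1500–2100 m, environmental: Δz = 0.6 km ⇒ ΔT = -6°C; T = 28.1°C

28.1°C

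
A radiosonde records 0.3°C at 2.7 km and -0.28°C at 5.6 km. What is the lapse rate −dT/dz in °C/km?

0.2°C/km

Γ = −ΔT/Δz = (0.3 − (-0.28)) / (5600 − 2700) m
  = 0.58°C / 2.9 km = 0.2°C/km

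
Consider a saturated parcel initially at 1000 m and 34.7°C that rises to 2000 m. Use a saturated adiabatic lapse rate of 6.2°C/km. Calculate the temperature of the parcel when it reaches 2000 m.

28.5°C

From 1000 m to 2000 m (saturated adiabatic): cools by 6.2 × 1 = 6.2°C, giving 28.5°C.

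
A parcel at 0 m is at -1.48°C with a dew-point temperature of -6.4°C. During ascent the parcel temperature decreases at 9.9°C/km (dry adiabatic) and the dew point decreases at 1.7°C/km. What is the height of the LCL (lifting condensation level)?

T and T_d converge at 9.9 − 1.7 = 8.2°C per km
Height above start = (-1.48 − (-6.4)) / 8.2 = 0.6 km
LCL altitude = 0 m + 600 m = 600 m

600 m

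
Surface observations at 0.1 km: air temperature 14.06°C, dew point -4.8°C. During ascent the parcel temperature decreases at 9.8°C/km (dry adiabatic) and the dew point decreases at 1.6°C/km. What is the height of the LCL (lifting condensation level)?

2.4 km

T and T_d converge at 9.8 − 1.6 = 8.2°C per km
Height above start = (14.06 − (-4.8)) / 8.2 = 2.3 km
LCL altitude = 100 m + 2300 m = 2400 m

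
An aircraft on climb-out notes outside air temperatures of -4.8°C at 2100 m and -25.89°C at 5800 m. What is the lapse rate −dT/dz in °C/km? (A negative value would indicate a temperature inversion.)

Γ = −ΔT/Δz = (-4.8 − (-25.89)) / (5800 − 2100) m
  = 21.09°C / 3.7 km = 5.7°C/km

5.7°C/km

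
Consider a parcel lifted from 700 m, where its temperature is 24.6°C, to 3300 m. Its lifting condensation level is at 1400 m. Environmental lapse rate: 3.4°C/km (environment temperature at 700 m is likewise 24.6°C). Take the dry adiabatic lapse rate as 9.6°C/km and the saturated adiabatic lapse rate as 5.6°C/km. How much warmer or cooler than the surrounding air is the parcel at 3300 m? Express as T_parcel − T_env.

-8.52°C (parcel cooler than environment)

Parcel:
  Dry to 1400 m: -9.6 × 0.7 km = -6.72°C, so T = 17.88°C.
  Saturated to 3300 m: -5.6 × 1.9 km = -10.64°C, so T = 7.24°C.
Environment:
  Environment to 3300 m: -3.4 × 2.6 km = -8.84°C, so T = 15.76°C.
T_parcel − T_env = 7.24 − 15.76 = -8.52°C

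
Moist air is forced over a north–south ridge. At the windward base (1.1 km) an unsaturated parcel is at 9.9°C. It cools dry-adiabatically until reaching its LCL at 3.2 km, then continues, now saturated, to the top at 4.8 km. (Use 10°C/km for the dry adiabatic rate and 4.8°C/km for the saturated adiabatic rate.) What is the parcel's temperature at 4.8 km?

-18.78°C

Dry to 3200 m: -10 × 2.1 km = -21°C, so T = -11.1°C.
Saturated to 4800 m: -4.8 × 1.6 km = -7.68°C, so T = -18.78°C.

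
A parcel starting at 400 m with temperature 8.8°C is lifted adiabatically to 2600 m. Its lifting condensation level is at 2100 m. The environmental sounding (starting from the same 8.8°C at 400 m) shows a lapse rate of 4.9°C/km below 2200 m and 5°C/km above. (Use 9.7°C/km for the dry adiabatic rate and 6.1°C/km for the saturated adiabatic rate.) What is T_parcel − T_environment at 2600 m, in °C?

-8.72°C (parcel cooler than environment)

Parcel:
  400–2100 m, dry: Δz = 1.7 km ⇒ ΔT = -16.49°C; T = -7.69°C
  2100–2600 m, saturated: Δz = 0.5 km ⇒ ΔT = -3.05°C; T = -10.74°C
Environment:
  400–2200 m, environment, lower layer: Δz = 1.8 km ⇒ ΔT = -8.82°C; T = -0.02°C
  2200–2600 m, environment, upper layer: Δz = 0.4 km ⇒ ΔT = -2°C; T = -2.02°C
T_parcel − T_env = -10.74 − (-2.02) = -8.72°C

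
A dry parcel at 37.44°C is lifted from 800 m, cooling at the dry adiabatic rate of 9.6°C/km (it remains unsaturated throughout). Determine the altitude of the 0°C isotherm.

Height above start = (37.44 − 0) / 9.6 = 3.9 km
Altitude = 800 m + 3900 m = 4700 m

4700 m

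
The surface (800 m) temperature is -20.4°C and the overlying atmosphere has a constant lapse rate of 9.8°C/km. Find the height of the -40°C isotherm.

2800 m

Height above start = (-20.4 − (-40)) / 9.8 = 2 km
Altitude = 800 m + 2000 m = 2800 m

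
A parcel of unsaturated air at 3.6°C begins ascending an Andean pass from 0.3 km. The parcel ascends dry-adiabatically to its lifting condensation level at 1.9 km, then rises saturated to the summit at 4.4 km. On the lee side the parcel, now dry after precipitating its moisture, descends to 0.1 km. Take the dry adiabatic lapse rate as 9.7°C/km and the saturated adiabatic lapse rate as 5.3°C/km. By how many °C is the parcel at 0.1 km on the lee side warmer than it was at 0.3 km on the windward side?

+12.94°C

300–1900 m, dry: Δz = 1.6 km ⇒ ΔT = -15.52°C; T = -11.92°C
1900–4400 m, saturated: Δz = 2.5 km ⇒ ΔT = -13.25°C; T = -25.17°C
4400–100 m, dry descent: Δz = 4.3 km ⇒ ΔT = +41.71°C; T = 16.54°C
Net change vs windward start: 16.54 − 3.6 = +12.94°C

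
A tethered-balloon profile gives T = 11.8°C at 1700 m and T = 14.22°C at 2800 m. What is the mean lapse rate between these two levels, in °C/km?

Γ = −ΔT/Δz = (11.8 − 14.22) / (2800 − 1700) m
  = -2.42°C / 1.1 km = -2.2°C/km

-2.2°C/km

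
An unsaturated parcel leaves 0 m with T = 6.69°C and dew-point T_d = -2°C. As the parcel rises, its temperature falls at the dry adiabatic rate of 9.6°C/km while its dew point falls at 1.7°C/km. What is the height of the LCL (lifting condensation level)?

T and T_d converge at 9.6 − 1.7 = 7.9°C per km
Height above start = (6.69 − (-2)) / 7.9 = 1.1 km
LCL altitude = 0 m + 1100 m = 1100 m

1100 m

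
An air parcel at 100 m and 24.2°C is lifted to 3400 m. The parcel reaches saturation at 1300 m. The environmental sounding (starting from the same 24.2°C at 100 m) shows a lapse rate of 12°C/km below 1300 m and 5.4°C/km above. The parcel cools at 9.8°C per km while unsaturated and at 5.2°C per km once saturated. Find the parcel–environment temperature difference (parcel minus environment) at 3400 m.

+3.06°C (parcel warmer than environment)

Parcel:
  100–1300 m, dry: Δz = 1.2 km ⇒ ΔT = -11.76°C; T = 12.44°C
  1300–3400 m, saturated: Δz = 2.1 km ⇒ ΔT = -10.92°C; T = 1.52°C
Environment:
  100–1300 m, environment, lower layer: Δz = 1.2 km ⇒ ΔT = -14.4°C; T = 9.8°C
  1300–3400 m, environment, upper layer: Δz = 2.1 km ⇒ ΔT = -11.34°C; T = -1.54°C
T_parcel − T_env = 1.52 − (-1.54) = +3.06°C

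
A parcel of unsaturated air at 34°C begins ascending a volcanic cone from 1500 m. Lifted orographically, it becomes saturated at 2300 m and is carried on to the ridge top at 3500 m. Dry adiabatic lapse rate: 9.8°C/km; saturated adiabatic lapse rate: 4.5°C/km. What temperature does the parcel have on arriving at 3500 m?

From 1500 m to 2300 m (dry): cools by 9.8 × 0.8 = 7.84°C, giving 26.16°C.
From 2300 m to 3500 m (saturated): cools by 4.5 × 1.2 = 5.4°C, giving 20.76°C.

20.76°C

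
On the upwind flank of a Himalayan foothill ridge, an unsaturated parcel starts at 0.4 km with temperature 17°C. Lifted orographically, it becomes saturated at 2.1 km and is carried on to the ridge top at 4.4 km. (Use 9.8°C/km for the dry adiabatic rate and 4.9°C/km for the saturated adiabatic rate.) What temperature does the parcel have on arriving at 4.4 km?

400–2100 m, dry: Δz = 1.7 km ⇒ ΔT = -16.66°C; T = 0.34°C
2100–4400 m, saturated: Δz = 2.3 km ⇒ ΔT = -11.27°C; T = -10.93°C

-10.93°C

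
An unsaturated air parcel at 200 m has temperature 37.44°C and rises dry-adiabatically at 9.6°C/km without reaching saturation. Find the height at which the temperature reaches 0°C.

Height above start = (37.44 − 0) / 9.6 = 3.9 km
Altitude = 200 m + 3900 m = 4100 m

4100 m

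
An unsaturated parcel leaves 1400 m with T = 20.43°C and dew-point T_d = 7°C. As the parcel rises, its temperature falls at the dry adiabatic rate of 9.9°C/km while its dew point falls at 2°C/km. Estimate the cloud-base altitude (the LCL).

3100 m

T and T_d converge at 9.9 − 2 = 7.9°C per km
Height above start = (20.43 − 7) / 7.9 = 1.7 km
LCL altitude = 1400 m + 1700 m = 3100 m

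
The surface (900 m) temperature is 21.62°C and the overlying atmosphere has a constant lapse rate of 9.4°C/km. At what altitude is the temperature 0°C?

3200 m

Height above start = (21.62 − 0) / 9.4 = 2.3 km
Altitude = 900 m + 2300 m = 3200 m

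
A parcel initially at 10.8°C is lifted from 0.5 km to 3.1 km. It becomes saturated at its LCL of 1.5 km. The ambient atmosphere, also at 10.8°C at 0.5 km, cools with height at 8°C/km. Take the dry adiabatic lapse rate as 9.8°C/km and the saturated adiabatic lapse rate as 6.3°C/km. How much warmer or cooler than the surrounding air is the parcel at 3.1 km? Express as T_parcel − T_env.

Parcel:
  From 500 m to 1500 m (dry): cools by 9.8 × 1 = 9.8°C, giving 1°C.
  From 1500 m to 3100 m (saturated): cools by 6.3 × 1.6 = 10.08°C, giving -9.08°C.
Environment:
  From 500 m to 3100 m (environment): cools by 8 × 2.6 = 20.8°C, giving -10°C.
T_parcel − T_env = -9.08 − (-10) = +0.92°C

+0.92°C (parcel warmer than environment)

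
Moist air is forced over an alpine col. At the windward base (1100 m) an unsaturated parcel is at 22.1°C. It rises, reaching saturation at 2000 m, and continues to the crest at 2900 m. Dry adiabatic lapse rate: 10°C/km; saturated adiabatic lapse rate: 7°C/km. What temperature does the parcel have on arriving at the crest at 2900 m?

6.8°C

Dry to 2000 m: -10 × 0.9 km = -9°C, so T = 13.1°C.
Saturated to 2900 m: -7 × 0.9 km = -6.3°C, so T = 6.8°C.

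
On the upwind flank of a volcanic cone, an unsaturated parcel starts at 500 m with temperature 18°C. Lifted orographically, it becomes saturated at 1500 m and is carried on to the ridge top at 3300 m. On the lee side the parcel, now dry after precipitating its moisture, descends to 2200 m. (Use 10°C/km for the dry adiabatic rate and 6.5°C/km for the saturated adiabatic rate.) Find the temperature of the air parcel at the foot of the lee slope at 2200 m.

From 500 m to 1500 m (dry): cools by 10 × 1 = 10°C, giving 8°C.
From 1500 m to 3300 m (saturated): cools by 6.5 × 1.8 = 11.7°C, giving -3.7°C.
From 3300 m to 2200 m (dry descent): warms by 10 × 1.1 = 11°C, giving 7.3°C.

7.3°C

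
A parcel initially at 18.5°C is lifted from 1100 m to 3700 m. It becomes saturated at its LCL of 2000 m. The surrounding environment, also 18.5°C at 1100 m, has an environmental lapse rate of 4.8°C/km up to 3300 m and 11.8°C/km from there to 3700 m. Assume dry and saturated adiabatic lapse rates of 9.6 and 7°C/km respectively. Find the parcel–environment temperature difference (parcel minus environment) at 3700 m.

Parcel:
  Dry to 2000 m: -9.6 × 0.9 km = -8.64°C, so T = 9.86°C.
  Saturated to 3700 m: -7 × 1.7 km = -11.9°C, so T = -2.04°C.
Environment:
  Environment, lower layer to 3300 m: -4.8 × 2.2 km = -10.56°C, so T = 7.94°C.
  Environment, upper layer to 3700 m: -11.8 × 0.4 km = -4.72°C, so T = 3.22°C.
T_parcel − T_env = -2.04 − 3.22 = -5.26°C

-5.26°C (parcel cooler than environment)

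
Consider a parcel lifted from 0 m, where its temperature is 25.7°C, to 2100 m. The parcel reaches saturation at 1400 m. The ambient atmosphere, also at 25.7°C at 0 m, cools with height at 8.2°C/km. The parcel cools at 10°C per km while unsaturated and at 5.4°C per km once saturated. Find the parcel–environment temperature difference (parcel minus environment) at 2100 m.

-0.56°C (parcel cooler than environment)

Parcel:
  Dry to 1400 m: -10 × 1.4 km = -14°C, so T = 11.7°C.
  Saturated to 2100 m: -5.4 × 0.7 km = -3.78°C, so T = 7.92°C.
Environment:
  Environment to 2100 m: -8.2 × 2.1 km = -17.22°C, so T = 8.48°C.
T_parcel − T_env = 7.92 − 8.48 = -0.56°C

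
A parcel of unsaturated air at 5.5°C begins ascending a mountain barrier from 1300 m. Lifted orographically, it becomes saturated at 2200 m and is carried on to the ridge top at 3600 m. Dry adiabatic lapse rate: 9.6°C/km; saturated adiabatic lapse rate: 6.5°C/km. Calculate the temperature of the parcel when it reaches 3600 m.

Dry to 2200 m: -9.6 × 0.9 km = -8.64°C, so T = -3.14°C.
Saturated to 3600 m: -6.5 × 1.4 km = -9.1°C, so T = -12.24°C.

-12.24°C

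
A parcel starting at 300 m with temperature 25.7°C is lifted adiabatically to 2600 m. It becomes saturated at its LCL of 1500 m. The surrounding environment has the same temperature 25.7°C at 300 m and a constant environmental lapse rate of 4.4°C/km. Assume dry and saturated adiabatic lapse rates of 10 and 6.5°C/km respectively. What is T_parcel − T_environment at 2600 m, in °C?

-9.03°C (parcel cooler than environment)

Parcel:
  From 300 m to 1500 m (dry): cools by 10 × 1.2 = 12°C, giving 13.7°C.
  From 1500 m to 2600 m (saturated): cools by 6.5 × 1.1 = 7.15°C, giving 6.55°C.
Environment:
  From 300 m to 2600 m (environment): cools by 4.4 × 2.3 = 10.12°C, giving 15.58°C.
T_parcel − T_env = 6.55 − 15.58 = -9.03°C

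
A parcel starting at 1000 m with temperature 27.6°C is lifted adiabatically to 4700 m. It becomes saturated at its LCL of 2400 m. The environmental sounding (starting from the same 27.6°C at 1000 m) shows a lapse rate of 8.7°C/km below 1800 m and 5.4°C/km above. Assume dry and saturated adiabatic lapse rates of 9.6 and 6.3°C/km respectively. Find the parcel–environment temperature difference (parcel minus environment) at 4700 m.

-5.31°C (parcel cooler than environment)

Parcel:
  Dry to 2400 m: -9.6 × 1.4 km = -13.44°C, so T = 14.16°C.
  Saturated to 4700 m: -6.3 × 2.3 km = -14.49°C, so T = -0.33°C.
Environment:
  Environment, lower layer to 1800 m: -8.7 × 0.8 km = -6.96°C, so T = 20.64°C.
  Environment, upper layer to 4700 m: -5.4 × 2.9 km = -15.66°C, so T = 4.98°C.
T_parcel − T_env = -0.33 − 4.98 = -5.31°C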